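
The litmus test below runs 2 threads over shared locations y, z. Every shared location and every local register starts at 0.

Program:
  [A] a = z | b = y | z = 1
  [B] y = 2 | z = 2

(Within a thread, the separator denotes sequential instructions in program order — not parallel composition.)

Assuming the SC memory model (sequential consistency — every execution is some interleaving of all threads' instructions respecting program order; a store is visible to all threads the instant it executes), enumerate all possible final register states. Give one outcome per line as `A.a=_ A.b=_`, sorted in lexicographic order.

outcome vector order: (A.a,A.b)
|SC outcomes| = 3

A.a=0 A.b=0
A.a=0 A.b=2
A.a=2 A.b=2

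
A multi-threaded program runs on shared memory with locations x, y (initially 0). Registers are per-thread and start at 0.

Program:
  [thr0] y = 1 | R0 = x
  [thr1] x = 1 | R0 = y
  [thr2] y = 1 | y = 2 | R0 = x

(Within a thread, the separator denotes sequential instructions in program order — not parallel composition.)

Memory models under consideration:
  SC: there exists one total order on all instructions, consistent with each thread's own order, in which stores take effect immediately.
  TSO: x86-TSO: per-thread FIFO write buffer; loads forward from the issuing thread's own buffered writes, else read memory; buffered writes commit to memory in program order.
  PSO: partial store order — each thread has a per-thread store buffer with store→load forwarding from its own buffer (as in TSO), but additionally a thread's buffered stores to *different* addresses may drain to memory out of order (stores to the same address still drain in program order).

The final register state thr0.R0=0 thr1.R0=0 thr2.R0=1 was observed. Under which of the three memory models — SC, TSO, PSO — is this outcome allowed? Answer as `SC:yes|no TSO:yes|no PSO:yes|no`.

SC:no TSO:yes PSO:yes

outcome vector order: (thr0.R0,thr1.R0,thr2.R0)
[SC] allowed = {010; 011; 020; 021; 101; 110; 111; 120; 121}
[TSO] allowed = {000; 001; 010; 011; 020; 021; 100; 101; 110; 111; 120; 121}
[PSO] allowed = {000; 001; 010; 011; 020; 021; 100; 101; 110; 111; 120; 121}
target 001 ∈ {TSO,PSO}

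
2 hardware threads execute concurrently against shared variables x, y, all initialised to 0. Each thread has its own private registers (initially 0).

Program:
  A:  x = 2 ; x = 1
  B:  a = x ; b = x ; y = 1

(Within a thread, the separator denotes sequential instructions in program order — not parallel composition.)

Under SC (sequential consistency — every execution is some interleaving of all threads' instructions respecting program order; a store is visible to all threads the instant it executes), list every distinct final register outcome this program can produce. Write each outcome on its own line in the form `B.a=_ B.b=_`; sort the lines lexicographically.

outcome vector order: (B.a,B.b)
|SC outcomes| = 6

B.a=0 B.b=0
B.a=0 B.b=1
B.a=0 B.b=2
B.a=1 B.b=1
B.a=2 B.b=1
B.a=2 B.b=2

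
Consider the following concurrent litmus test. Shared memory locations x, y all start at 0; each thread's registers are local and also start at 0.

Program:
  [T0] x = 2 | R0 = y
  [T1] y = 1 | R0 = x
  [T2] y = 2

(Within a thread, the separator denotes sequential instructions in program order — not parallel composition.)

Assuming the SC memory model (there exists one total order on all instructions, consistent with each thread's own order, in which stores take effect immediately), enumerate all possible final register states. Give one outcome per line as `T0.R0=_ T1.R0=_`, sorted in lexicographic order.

T0.R0=0 T1.R0=2
T0.R0=1 T1.R0=0
T0.R0=1 T1.R0=2
T0.R0=2 T1.R0=0
T0.R0=2 T1.R0=2

outcome vector order: (T0.R0,T1.R0)
|SC outcomes| = 5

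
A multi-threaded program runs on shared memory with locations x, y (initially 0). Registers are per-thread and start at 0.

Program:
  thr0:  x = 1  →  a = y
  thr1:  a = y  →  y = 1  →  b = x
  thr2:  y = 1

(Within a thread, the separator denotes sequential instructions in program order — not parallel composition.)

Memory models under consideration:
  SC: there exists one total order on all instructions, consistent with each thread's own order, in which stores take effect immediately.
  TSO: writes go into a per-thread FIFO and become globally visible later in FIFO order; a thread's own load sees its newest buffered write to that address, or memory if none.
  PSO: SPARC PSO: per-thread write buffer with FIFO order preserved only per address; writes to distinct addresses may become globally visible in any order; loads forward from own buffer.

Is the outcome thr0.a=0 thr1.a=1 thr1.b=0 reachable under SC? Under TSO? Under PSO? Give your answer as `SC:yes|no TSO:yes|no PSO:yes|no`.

SC:no TSO:yes PSO:yes

outcome vector order: (thr0.a,thr1.a,thr1.b)
under SC → (0,0,1), (0,1,1), (1,0,0), (1,0,1), (1,1,0), (1,1,1)
under TSO → (0,0,0), (0,0,1), (0,1,0), (0,1,1), (1,0,0), (1,0,1), (1,1,0), (1,1,1)
under PSO → (0,0,0), (0,0,1), (0,1,0), (0,1,1), (1,0,0), (1,0,1), (1,1,0), (1,1,1)
target (0,1,0) ∈ {TSO,PSO}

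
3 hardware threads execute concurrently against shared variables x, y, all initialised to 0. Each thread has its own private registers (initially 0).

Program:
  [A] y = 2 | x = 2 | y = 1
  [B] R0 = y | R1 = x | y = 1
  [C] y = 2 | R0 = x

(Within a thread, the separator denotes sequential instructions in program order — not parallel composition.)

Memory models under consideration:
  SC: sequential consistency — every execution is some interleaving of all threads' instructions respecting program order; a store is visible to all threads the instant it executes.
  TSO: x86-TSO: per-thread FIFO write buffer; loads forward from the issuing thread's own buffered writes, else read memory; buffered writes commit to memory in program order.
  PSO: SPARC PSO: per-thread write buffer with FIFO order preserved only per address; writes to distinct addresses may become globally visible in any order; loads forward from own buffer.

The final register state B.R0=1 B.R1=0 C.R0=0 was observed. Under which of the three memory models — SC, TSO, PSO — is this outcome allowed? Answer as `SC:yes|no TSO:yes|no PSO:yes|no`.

outcome vector order: (B.R0,B.R1,C.R0)
SC: 10 outcomes — {000; 002; 020; 022; 120; 122; 200; 202; 220; 222}
TSO: 10 outcomes — {000; 002; 020; 022; 120; 122; 200; 202; 220; 222}
PSO: 12 outcomes — {000; 002; 020; 022; 100; 102; 120; 122; 200; 202; 220; 222}
target 100 ∈ {PSO}

SC:no TSO:no PSO:yes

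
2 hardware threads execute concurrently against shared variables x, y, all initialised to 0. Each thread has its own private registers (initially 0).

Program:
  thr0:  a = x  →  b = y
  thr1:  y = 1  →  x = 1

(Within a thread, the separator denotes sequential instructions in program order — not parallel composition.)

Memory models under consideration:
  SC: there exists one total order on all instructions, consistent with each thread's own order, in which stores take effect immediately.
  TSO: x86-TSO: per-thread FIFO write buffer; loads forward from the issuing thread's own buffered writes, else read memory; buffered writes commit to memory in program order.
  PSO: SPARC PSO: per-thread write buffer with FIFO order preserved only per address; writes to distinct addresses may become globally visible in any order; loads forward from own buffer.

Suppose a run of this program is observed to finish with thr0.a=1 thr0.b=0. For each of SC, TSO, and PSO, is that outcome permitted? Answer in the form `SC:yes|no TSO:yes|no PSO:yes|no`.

outcome vector order: (thr0.a,thr0.b)
[SC] allowed = {0/0, 0/1, 1/1}
[TSO] allowed = {0/0, 0/1, 1/1}
[PSO] allowed = {0/0, 0/1, 1/0, 1/1}
target 1/0 ∈ {PSO}

SC:no TSO:no PSO:yes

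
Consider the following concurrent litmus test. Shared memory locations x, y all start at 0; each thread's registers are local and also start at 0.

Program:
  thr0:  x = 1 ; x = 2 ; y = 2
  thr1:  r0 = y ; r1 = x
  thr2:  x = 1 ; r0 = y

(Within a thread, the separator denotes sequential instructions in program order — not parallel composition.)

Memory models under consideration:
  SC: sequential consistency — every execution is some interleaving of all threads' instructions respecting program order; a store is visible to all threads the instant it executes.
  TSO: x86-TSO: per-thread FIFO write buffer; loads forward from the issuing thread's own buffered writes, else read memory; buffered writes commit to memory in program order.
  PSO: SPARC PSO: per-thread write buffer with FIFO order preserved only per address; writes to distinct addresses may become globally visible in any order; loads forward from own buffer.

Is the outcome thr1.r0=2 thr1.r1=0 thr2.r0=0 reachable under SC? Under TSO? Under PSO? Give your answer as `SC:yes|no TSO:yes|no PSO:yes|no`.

outcome vector order: (thr1.r0,thr1.r1,thr2.r0)
under SC → <0 0 0>; <0 0 2>; <0 1 0>; <0 1 2>; <0 2 0>; <0 2 2>; <2 1 0>; <2 1 2>; <2 2 0>; <2 2 2>
under TSO → <0 0 0>; <0 0 2>; <0 1 0>; <0 1 2>; <0 2 0>; <0 2 2>; <2 1 0>; <2 1 2>; <2 2 0>; <2 2 2>
under PSO → <0 0 0>; <0 0 2>; <0 1 0>; <0 1 2>; <0 2 0>; <0 2 2>; <2 0 0>; <2 0 2>; <2 1 0>; <2 1 2>; <2 2 0>; <2 2 2>
target <2 0 0> ∈ {PSO}

SC:no TSO:no PSO:yes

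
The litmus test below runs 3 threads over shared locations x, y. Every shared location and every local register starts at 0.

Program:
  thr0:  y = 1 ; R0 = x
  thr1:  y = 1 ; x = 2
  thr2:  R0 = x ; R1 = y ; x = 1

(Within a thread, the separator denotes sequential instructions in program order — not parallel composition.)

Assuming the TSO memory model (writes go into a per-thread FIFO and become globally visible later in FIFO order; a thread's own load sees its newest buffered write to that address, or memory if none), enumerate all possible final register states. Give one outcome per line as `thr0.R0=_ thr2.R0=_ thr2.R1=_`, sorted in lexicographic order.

thr0.R0=0 thr2.R0=0 thr2.R1=0
thr0.R0=0 thr2.R0=0 thr2.R1=1
thr0.R0=0 thr2.R0=2 thr2.R1=1
thr0.R0=1 thr2.R0=0 thr2.R1=0
thr0.R0=1 thr2.R0=0 thr2.R1=1
thr0.R0=1 thr2.R0=2 thr2.R1=1
thr0.R0=2 thr2.R0=0 thr2.R1=0
thr0.R0=2 thr2.R0=0 thr2.R1=1
thr0.R0=2 thr2.R0=2 thr2.R1=1

outcome vector order: (thr0.R0,thr2.R0,thr2.R1)
|TSO outcomes| = 9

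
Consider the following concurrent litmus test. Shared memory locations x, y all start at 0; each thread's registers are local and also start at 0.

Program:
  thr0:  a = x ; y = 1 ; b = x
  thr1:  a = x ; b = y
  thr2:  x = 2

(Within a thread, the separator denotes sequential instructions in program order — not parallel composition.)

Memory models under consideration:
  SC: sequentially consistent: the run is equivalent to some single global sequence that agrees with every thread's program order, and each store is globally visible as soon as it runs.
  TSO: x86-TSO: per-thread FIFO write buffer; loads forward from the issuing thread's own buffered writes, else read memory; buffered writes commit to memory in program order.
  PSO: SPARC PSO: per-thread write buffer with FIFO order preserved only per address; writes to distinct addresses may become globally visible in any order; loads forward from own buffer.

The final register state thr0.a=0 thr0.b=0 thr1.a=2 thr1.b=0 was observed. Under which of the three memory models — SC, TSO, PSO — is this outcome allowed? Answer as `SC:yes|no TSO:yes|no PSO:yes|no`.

SC:no TSO:yes PSO:yes

outcome vector order: (thr0.a,thr0.b,thr1.a,thr1.b)
SC (11): 0000, 0001, 0021, 0200, 0201, 0220, 0221, 2200, 2201, 2220, 2221
TSO (12): 0000, 0001, 0020, 0021, 0200, 0201, 0220, 0221, 2200, 2201, 2220, 2221
PSO (12): 0000, 0001, 0020, 0021, 0200, 0201, 0220, 0221, 2200, 2201, 2220, 2221
target 0020 ∈ {TSO,PSO}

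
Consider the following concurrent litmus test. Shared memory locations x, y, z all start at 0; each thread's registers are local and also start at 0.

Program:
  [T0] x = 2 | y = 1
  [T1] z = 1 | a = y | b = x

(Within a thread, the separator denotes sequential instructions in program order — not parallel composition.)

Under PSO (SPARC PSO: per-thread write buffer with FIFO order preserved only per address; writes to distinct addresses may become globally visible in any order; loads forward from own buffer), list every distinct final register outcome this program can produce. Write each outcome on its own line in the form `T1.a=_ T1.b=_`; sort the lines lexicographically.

outcome vector order: (T1.a,T1.b)
|PSO outcomes| = 4

T1.a=0 T1.b=0
T1.a=0 T1.b=2
T1.a=1 T1.b=0
T1.a=1 T1.b=2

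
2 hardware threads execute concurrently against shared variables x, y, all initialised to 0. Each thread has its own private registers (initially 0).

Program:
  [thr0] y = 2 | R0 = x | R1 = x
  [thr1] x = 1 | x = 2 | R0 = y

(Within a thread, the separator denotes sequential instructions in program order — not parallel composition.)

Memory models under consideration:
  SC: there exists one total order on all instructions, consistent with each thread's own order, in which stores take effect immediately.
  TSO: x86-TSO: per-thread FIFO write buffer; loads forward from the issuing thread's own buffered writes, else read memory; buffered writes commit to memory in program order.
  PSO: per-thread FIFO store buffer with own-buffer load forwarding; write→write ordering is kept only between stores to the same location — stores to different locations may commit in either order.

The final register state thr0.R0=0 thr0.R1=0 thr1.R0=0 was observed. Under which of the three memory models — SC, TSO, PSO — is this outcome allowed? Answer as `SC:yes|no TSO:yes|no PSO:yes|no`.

outcome vector order: (thr0.R0,thr0.R1,thr1.R0)
under SC → 002 012 022 112 122 220 222
under TSO → 000 002 010 012 020 022 110 112 120 122 220 222
under PSO → 000 002 010 012 020 022 110 112 120 122 220 222
target 000 ∈ {TSO,PSO}

SC:no TSO:yes PSO:yes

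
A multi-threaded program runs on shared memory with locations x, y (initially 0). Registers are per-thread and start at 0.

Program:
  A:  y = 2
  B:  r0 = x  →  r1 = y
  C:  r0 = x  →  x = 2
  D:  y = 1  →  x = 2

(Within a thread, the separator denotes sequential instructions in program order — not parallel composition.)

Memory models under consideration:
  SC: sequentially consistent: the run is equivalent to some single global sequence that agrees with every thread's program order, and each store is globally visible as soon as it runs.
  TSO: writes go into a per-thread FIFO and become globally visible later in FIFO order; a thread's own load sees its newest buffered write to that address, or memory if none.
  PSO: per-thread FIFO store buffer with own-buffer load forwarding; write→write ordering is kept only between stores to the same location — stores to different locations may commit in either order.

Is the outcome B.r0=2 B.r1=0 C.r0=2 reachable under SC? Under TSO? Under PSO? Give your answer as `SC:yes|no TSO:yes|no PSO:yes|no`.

SC:no TSO:no PSO:yes

outcome vector order: (B.r0,B.r1,C.r0)
SC: 11 outcomes — {0/0/0 0/0/2 0/1/0 0/1/2 0/2/0 0/2/2 2/0/0 2/1/0 2/1/2 2/2/0 2/2/2}
TSO: 11 outcomes — {0/0/0 0/0/2 0/1/0 0/1/2 0/2/0 0/2/2 2/0/0 2/1/0 2/1/2 2/2/0 2/2/2}
PSO: 12 outcomes — {0/0/0 0/0/2 0/1/0 0/1/2 0/2/0 0/2/2 2/0/0 2/0/2 2/1/0 2/1/2 2/2/0 2/2/2}
target 2/0/2 ∈ {PSO}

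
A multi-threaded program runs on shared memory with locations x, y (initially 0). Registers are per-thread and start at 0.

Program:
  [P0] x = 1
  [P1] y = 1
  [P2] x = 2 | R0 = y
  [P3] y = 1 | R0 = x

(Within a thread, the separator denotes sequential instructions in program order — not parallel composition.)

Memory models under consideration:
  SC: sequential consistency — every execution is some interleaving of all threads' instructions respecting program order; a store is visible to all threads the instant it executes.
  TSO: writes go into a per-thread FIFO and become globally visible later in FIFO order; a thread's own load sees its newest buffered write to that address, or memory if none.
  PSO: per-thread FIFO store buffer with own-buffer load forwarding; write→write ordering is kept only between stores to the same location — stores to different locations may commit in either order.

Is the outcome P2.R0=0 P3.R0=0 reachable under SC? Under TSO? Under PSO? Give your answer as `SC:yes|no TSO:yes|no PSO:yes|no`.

outcome vector order: (P2.R0,P3.R0)
[SC] allowed = {(0,1) (0,2) (1,0) (1,1) (1,2)}
[TSO] allowed = {(0,0) (0,1) (0,2) (1,0) (1,1) (1,2)}
[PSO] allowed = {(0,0) (0,1) (0,2) (1,0) (1,1) (1,2)}
target (0,0) ∈ {TSO,PSO}

SC:no TSO:yes PSO:yes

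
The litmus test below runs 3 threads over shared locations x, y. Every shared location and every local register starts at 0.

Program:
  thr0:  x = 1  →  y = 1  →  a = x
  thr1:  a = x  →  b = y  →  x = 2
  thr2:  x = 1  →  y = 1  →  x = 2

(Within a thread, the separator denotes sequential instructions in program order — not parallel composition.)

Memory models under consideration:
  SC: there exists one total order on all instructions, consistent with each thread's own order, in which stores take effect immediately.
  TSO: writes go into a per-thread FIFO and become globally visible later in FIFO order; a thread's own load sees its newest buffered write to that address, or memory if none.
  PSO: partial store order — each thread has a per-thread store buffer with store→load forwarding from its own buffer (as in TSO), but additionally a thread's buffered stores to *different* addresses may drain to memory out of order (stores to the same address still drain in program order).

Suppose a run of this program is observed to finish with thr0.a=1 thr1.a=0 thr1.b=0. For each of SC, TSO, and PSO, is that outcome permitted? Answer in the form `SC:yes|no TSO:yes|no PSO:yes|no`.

outcome vector order: (thr0.a,thr1.a,thr1.b)
SC: 10 outcomes — {(1,0,0) (1,0,1) (1,1,0) (1,1,1) (1,2,1) (2,0,0) (2,0,1) (2,1,0) (2,1,1) (2,2,1)}
TSO: 10 outcomes — {(1,0,0) (1,0,1) (1,1,0) (1,1,1) (1,2,1) (2,0,0) (2,0,1) (2,1,0) (2,1,1) (2,2,1)}
PSO: 12 outcomes — {(1,0,0) (1,0,1) (1,1,0) (1,1,1) (1,2,0) (1,2,1) (2,0,0) (2,0,1) (2,1,0) (2,1,1) (2,2,0) (2,2,1)}
target (1,0,0) ∈ {SC,TSO,PSO}

SC:yes TSO:yes PSO:yes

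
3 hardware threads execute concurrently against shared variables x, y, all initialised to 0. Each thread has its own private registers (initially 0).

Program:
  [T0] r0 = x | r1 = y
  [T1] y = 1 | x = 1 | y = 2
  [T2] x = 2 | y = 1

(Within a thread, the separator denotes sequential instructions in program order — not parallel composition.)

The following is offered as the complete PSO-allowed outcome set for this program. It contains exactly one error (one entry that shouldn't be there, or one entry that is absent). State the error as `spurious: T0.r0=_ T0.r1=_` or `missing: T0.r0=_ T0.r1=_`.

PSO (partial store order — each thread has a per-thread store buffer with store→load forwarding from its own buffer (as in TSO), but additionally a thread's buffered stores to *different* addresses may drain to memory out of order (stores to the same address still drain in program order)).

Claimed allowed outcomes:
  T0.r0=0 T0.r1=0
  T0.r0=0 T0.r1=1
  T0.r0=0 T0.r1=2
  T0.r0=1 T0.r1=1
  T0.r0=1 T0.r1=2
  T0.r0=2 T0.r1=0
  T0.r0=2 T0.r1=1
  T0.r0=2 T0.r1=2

missing: T0.r0=1 T0.r1=0

outcome vector order: (T0.r0,T0.r1)
PSO: 9 outcomes — {00 01 02 10 11 12 20 21 22}
PSO∖claimed = {10}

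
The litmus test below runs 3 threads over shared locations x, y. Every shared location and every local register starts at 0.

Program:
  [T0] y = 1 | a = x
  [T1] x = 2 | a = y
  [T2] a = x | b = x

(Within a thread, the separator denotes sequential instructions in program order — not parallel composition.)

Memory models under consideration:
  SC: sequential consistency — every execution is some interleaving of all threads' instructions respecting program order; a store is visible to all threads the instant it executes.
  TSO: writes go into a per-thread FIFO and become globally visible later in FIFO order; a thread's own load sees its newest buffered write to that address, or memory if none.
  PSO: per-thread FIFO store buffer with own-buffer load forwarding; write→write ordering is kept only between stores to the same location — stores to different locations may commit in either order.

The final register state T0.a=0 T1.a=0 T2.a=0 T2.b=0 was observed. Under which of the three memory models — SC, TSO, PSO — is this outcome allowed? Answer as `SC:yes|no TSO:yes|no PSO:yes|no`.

outcome vector order: (T0.a,T1.a,T2.a,T2.b)
SC: 9 outcomes — {0/1/0/0 0/1/0/2 0/1/2/2 2/0/0/0 2/0/0/2 2/0/2/2 2/1/0/0 2/1/0/2 2/1/2/2}
TSO: 12 outcomes — {0/0/0/0 0/0/0/2 0/0/2/2 0/1/0/0 0/1/0/2 0/1/2/2 2/0/0/0 2/0/0/2 2/0/2/2 2/1/0/0 2/1/0/2 2/1/2/2}
PSO: 12 outcomes — {0/0/0/0 0/0/0/2 0/0/2/2 0/1/0/0 0/1/0/2 0/1/2/2 2/0/0/0 2/0/0/2 2/0/2/2 2/1/0/0 2/1/0/2 2/1/2/2}
target 0/0/0/0 ∈ {TSO,PSO}

SC:no TSO:yes PSO:yes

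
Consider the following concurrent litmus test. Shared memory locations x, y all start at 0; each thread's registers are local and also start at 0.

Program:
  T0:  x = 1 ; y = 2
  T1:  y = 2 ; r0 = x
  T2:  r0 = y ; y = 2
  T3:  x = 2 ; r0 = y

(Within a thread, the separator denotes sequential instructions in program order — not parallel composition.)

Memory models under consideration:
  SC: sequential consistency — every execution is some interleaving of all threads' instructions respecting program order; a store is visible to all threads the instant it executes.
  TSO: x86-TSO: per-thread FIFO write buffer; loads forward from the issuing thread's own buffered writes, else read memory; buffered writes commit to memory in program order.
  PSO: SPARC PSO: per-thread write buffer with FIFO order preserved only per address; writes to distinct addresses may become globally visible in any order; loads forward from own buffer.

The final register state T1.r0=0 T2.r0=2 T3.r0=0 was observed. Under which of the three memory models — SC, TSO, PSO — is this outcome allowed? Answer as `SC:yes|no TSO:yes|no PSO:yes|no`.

outcome vector order: (T1.r0,T2.r0,T3.r0)
SC (10): (0,0,2); (0,2,2); (1,0,0); (1,0,2); (1,2,0); (1,2,2); (2,0,0); (2,0,2); (2,2,0); (2,2,2)
TSO (12): (0,0,0); (0,0,2); (0,2,0); (0,2,2); (1,0,0); (1,0,2); (1,2,0); (1,2,2); (2,0,0); (2,0,2); (2,2,0); (2,2,2)
PSO (12): (0,0,0); (0,0,2); (0,2,0); (0,2,2); (1,0,0); (1,0,2); (1,2,0); (1,2,2); (2,0,0); (2,0,2); (2,2,0); (2,2,2)
target (0,2,0) ∈ {TSO,PSO}

SC:no TSO:yes PSO:yes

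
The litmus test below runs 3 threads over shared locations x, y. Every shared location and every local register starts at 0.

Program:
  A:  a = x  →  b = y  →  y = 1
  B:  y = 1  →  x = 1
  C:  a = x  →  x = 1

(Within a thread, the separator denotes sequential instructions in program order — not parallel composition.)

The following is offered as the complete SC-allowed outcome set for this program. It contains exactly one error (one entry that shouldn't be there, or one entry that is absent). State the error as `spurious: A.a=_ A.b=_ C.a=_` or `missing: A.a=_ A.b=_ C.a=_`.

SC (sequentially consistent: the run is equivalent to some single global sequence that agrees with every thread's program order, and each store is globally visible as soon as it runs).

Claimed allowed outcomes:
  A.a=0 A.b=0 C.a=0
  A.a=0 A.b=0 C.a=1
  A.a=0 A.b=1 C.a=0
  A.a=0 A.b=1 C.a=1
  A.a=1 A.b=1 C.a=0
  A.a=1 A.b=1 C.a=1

outcome vector order: (A.a,A.b,C.a)
under SC → <0 0 0>; <0 0 1>; <0 1 0>; <0 1 1>; <1 0 0>; <1 1 0>; <1 1 1>
SC∖claimed = {<1 0 0>}

missing: A.a=1 A.b=0 C.a=0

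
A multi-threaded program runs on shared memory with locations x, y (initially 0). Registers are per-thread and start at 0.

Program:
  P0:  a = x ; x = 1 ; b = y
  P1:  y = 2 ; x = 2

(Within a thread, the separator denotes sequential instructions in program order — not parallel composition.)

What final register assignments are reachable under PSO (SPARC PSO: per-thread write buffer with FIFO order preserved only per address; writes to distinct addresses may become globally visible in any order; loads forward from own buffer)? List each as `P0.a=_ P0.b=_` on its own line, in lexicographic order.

P0.a=0 P0.b=0
P0.a=0 P0.b=2
P0.a=2 P0.b=0
P0.a=2 P0.b=2

outcome vector order: (P0.a,P0.b)
|PSO outcomes| = 4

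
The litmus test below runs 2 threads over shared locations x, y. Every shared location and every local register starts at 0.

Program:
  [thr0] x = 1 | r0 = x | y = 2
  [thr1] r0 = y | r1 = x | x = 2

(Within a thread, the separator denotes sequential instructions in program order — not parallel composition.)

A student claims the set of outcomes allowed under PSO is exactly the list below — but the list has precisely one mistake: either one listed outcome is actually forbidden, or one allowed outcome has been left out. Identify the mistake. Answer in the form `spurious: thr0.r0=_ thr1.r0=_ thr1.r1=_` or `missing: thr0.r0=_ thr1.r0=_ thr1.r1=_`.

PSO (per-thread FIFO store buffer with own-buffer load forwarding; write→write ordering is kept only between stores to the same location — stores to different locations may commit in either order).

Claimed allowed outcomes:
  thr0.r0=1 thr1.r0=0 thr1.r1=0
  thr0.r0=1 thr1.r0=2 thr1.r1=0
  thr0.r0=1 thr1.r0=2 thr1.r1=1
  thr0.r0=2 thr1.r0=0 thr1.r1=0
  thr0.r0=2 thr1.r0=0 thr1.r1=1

missing: thr0.r0=1 thr1.r0=0 thr1.r1=1

outcome vector order: (thr0.r0,thr1.r0,thr1.r1)
PSO (6): (1,0,0), (1,0,1), (1,2,0), (1,2,1), (2,0,0), (2,0,1)
PSO∖claimed = {(1,0,1)}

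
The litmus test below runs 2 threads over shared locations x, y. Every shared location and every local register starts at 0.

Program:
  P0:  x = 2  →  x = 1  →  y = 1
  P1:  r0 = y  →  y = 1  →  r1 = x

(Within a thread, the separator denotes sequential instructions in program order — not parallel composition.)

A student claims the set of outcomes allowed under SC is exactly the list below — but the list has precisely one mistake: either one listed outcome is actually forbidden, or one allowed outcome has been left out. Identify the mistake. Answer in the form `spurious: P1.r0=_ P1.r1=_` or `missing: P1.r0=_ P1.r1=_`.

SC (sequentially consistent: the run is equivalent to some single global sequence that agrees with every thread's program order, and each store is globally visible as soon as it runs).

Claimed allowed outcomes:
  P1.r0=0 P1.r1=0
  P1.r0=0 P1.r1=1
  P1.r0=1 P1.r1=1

missing: P1.r0=0 P1.r1=2

outcome vector order: (P1.r0,P1.r1)
SC: 4 outcomes — {<0 0> <0 1> <0 2> <1 1>}
SC∖claimed = {<0 2>}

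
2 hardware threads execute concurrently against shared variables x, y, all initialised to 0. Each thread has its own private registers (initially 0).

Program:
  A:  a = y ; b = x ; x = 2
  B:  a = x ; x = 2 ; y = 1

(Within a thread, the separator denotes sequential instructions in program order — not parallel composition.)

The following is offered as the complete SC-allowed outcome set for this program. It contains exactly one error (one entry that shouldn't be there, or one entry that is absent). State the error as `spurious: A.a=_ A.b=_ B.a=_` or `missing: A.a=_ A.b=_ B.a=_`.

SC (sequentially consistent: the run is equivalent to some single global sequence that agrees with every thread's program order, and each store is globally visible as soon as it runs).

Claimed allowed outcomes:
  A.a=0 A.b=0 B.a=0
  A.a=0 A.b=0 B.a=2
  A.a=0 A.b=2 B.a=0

outcome vector order: (A.a,A.b,B.a)
[SC] allowed = {0/0/0 0/0/2 0/2/0 1/2/0}
SC∖claimed = {1/2/0}

missing: A.a=1 A.b=2 B.a=0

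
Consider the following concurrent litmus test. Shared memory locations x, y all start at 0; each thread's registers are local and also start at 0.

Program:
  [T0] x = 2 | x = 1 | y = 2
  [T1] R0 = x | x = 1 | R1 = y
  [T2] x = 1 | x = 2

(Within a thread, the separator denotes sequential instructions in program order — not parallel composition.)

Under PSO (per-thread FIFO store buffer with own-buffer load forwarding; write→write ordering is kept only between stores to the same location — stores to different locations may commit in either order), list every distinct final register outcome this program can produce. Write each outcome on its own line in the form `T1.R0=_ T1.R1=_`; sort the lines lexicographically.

outcome vector order: (T1.R0,T1.R1)
|PSO outcomes| = 6

T1.R0=0 T1.R1=0
T1.R0=0 T1.R1=2
T1.R0=1 T1.R1=0
T1.R0=1 T1.R1=2
T1.R0=2 T1.R1=0
T1.R0=2 T1.R1=2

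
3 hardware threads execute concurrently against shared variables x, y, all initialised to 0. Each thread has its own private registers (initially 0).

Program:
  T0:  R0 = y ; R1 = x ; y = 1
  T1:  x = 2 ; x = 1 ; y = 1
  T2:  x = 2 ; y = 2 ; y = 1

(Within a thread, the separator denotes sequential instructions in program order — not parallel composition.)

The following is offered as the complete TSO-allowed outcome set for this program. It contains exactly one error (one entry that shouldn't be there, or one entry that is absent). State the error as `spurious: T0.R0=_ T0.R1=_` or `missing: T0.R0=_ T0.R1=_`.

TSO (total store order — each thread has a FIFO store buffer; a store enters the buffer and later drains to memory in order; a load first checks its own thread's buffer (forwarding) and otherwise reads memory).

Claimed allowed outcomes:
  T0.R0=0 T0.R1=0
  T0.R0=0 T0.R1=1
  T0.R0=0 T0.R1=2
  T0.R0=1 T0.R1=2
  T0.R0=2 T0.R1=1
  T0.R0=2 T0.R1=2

outcome vector order: (T0.R0,T0.R1)
TSO (7): 00 01 02 11 12 21 22
TSO∖claimed = {11}

missing: T0.R0=1 T0.R1=1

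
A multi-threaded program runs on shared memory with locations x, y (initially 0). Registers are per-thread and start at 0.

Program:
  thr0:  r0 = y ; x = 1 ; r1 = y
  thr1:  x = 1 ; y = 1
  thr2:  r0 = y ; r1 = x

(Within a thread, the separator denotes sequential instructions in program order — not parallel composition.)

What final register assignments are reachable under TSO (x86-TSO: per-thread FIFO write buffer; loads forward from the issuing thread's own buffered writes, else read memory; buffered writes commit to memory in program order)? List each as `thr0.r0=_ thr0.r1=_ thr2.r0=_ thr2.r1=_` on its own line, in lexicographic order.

thr0.r0=0 thr0.r1=0 thr2.r0=0 thr2.r1=0
thr0.r0=0 thr0.r1=0 thr2.r0=0 thr2.r1=1
thr0.r0=0 thr0.r1=0 thr2.r0=1 thr2.r1=1
thr0.r0=0 thr0.r1=1 thr2.r0=0 thr2.r1=0
thr0.r0=0 thr0.r1=1 thr2.r0=0 thr2.r1=1
thr0.r0=0 thr0.r1=1 thr2.r0=1 thr2.r1=1
thr0.r0=1 thr0.r1=1 thr2.r0=0 thr2.r1=0
thr0.r0=1 thr0.r1=1 thr2.r0=0 thr2.r1=1
thr0.r0=1 thr0.r1=1 thr2.r0=1 thr2.r1=1

outcome vector order: (thr0.r0,thr0.r1,thr2.r0,thr2.r1)
|TSO outcomes| = 9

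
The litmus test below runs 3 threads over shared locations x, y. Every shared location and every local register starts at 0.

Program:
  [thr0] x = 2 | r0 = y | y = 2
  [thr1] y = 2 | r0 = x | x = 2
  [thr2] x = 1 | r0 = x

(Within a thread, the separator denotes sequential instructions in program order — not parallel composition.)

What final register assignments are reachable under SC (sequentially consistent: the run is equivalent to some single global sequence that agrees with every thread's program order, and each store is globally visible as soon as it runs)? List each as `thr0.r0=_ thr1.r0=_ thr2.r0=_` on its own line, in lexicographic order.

thr0.r0=0 thr1.r0=1 thr2.r0=1
thr0.r0=0 thr1.r0=1 thr2.r0=2
thr0.r0=0 thr1.r0=2 thr2.r0=1
thr0.r0=0 thr1.r0=2 thr2.r0=2
thr0.r0=2 thr1.r0=0 thr2.r0=1
thr0.r0=2 thr1.r0=0 thr2.r0=2
thr0.r0=2 thr1.r0=1 thr2.r0=1
thr0.r0=2 thr1.r0=1 thr2.r0=2
thr0.r0=2 thr1.r0=2 thr2.r0=1
thr0.r0=2 thr1.r0=2 thr2.r0=2

outcome vector order: (thr0.r0,thr1.r0,thr2.r0)
|SC outcomes| = 10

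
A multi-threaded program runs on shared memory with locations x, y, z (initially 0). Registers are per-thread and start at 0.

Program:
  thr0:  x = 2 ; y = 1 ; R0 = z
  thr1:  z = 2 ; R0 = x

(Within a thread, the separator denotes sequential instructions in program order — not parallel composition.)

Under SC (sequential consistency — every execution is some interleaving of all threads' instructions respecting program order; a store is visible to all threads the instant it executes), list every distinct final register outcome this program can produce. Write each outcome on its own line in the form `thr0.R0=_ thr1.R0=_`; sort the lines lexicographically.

thr0.R0=0 thr1.R0=2
thr0.R0=2 thr1.R0=0
thr0.R0=2 thr1.R0=2

outcome vector order: (thr0.R0,thr1.R0)
|SC outcomes| = 3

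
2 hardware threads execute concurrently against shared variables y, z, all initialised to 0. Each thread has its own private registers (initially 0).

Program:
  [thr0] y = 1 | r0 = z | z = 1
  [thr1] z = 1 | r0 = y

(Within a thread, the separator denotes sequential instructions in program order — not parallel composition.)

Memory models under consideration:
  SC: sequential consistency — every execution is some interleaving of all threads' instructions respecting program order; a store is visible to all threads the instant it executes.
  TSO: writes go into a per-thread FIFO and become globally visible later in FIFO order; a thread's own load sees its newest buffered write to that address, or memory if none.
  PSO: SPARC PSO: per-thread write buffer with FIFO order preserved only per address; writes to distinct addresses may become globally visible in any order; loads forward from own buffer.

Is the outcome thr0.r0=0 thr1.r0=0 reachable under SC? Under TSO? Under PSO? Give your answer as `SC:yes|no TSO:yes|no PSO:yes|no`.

outcome vector order: (thr0.r0,thr1.r0)
under SC → (0,1) (1,0) (1,1)
under TSO → (0,0) (0,1) (1,0) (1,1)
under PSO → (0,0) (0,1) (1,0) (1,1)
target (0,0) ∈ {TSO,PSO}

SC:no TSO:yes PSO:yes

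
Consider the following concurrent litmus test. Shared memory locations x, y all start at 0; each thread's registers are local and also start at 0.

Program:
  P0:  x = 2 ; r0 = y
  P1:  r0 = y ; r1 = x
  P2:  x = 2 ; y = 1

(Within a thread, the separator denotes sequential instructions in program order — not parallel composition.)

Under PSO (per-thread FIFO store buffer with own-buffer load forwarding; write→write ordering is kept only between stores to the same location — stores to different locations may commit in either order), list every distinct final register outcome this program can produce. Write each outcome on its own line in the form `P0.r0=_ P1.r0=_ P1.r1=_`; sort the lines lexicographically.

P0.r0=0 P1.r0=0 P1.r1=0
P0.r0=0 P1.r0=0 P1.r1=2
P0.r0=0 P1.r0=1 P1.r1=0
P0.r0=0 P1.r0=1 P1.r1=2
P0.r0=1 P1.r0=0 P1.r1=0
P0.r0=1 P1.r0=0 P1.r1=2
P0.r0=1 P1.r0=1 P1.r1=0
P0.r0=1 P1.r0=1 P1.r1=2

outcome vector order: (P0.r0,P1.r0,P1.r1)
|PSO outcomes| = 8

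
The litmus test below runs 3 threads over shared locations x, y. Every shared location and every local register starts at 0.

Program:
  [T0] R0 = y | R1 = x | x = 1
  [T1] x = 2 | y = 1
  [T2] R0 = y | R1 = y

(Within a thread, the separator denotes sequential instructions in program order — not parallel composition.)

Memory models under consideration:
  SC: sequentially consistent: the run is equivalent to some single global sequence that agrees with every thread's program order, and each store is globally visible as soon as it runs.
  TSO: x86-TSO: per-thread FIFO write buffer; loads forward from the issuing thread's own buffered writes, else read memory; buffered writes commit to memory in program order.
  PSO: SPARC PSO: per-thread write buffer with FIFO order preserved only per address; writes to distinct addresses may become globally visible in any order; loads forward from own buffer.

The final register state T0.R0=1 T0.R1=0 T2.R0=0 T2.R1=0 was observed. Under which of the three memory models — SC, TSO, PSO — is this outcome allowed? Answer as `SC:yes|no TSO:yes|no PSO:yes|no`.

outcome vector order: (T0.R0,T0.R1,T2.R0,T2.R1)
SC (9): 0000, 0001, 0011, 0200, 0201, 0211, 1200, 1201, 1211
TSO (9): 0000, 0001, 0011, 0200, 0201, 0211, 1200, 1201, 1211
PSO (12): 0000, 0001, 0011, 0200, 0201, 0211, 1000, 1001, 1011, 1200, 1201, 1211
target 1000 ∈ {PSO}

SC:no TSO:no PSO:yes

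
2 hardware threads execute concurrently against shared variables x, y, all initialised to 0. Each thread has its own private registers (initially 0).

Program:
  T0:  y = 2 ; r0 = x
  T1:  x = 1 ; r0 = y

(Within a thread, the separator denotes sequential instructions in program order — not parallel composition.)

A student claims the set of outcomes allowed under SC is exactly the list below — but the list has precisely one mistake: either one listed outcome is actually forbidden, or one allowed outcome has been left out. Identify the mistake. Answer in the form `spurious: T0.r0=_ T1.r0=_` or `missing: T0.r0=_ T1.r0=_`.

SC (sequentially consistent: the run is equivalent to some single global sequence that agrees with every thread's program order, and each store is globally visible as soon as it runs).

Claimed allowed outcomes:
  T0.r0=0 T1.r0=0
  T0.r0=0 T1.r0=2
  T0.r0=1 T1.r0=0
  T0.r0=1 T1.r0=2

spurious: T0.r0=0 T1.r0=0

outcome vector order: (T0.r0,T1.r0)
under SC → 02, 10, 12
claimed∖SC = {00}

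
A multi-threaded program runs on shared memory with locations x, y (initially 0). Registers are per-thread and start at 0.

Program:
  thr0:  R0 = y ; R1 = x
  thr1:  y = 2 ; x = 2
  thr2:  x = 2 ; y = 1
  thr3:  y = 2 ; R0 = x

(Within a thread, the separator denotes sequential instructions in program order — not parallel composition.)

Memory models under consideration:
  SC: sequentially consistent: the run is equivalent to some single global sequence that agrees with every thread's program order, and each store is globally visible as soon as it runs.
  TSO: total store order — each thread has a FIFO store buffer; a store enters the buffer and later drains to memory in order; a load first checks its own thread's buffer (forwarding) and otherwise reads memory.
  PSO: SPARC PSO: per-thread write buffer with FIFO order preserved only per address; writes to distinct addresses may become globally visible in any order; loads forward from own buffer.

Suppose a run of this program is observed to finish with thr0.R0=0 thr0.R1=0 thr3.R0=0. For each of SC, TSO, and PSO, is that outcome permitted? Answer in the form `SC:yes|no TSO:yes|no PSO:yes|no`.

outcome vector order: (thr0.R0,thr0.R1,thr3.R0)
[SC] allowed = {0/0/0; 0/0/2; 0/2/0; 0/2/2; 1/2/0; 1/2/2; 2/0/0; 2/0/2; 2/2/0; 2/2/2}
[TSO] allowed = {0/0/0; 0/0/2; 0/2/0; 0/2/2; 1/2/0; 1/2/2; 2/0/0; 2/0/2; 2/2/0; 2/2/2}
[PSO] allowed = {0/0/0; 0/0/2; 0/2/0; 0/2/2; 1/0/0; 1/0/2; 1/2/0; 1/2/2; 2/0/0; 2/0/2; 2/2/0; 2/2/2}
target 0/0/0 ∈ {SC,TSO,PSO}

SC:yes TSO:yes PSO:yes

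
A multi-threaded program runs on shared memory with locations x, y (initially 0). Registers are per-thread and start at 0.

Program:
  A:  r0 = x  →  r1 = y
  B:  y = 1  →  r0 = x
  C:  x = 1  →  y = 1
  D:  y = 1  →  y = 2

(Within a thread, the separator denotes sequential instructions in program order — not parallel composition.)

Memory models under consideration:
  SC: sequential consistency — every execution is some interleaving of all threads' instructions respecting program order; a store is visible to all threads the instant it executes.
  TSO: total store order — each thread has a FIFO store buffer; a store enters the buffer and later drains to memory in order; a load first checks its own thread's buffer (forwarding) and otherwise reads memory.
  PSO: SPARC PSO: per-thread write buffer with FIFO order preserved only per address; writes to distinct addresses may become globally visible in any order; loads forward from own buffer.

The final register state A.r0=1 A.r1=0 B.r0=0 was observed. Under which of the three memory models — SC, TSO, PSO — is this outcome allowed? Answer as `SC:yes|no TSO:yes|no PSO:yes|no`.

SC:no TSO:yes PSO:yes

outcome vector order: (A.r0,A.r1,B.r0)
SC: 11 outcomes — {(0,0,0); (0,0,1); (0,1,0); (0,1,1); (0,2,0); (0,2,1); (1,0,1); (1,1,0); (1,1,1); (1,2,0); (1,2,1)}
TSO: 12 outcomes — {(0,0,0); (0,0,1); (0,1,0); (0,1,1); (0,2,0); (0,2,1); (1,0,0); (1,0,1); (1,1,0); (1,1,1); (1,2,0); (1,2,1)}
PSO: 12 outcomes — {(0,0,0); (0,0,1); (0,1,0); (0,1,1); (0,2,0); (0,2,1); (1,0,0); (1,0,1); (1,1,0); (1,1,1); (1,2,0); (1,2,1)}
target (1,0,0) ∈ {TSO,PSO}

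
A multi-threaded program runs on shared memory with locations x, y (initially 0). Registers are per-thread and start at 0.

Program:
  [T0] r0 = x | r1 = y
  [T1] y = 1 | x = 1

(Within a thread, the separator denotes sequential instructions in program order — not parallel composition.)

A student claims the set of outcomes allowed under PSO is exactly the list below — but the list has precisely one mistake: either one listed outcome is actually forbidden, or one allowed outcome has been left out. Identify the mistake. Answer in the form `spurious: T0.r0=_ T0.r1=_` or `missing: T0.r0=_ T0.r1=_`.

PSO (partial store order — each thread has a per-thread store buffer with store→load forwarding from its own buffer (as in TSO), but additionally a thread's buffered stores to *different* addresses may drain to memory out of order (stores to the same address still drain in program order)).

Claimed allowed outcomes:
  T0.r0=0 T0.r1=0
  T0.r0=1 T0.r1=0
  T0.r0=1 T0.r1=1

outcome vector order: (T0.r0,T0.r1)
under PSO → 00; 01; 10; 11
PSO∖claimed = {01}

missing: T0.r0=0 T0.r1=1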